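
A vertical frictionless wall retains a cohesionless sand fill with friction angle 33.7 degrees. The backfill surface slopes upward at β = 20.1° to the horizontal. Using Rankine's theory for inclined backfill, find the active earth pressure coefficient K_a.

K_a = cos β · (cos β − √(cos²β − cos²φ)) / (cos β + √(cos²β − cos²φ)).
cos β = 0.9391, cos φ = 0.8320, √(cos²β − cos²φ) = 0.4356.
K_a = 0.9391 × (0.9391 − 0.4356)/(0.9391 + 0.4356) = 0.3439.

0.344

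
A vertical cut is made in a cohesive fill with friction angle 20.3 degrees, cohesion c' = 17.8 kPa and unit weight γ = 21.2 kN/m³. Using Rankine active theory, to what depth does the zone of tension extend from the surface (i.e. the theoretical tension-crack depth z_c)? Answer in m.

2.41 m

K_a = tan²(45° − 20.3°/2) = 0.4849; √K_a = 0.6963.
The active pressure is zero where K_a γ z = 2c√K_a, so z_c = 2c/(γ√K_a) = 2×17.8/(21.2×0.6963) = 2.412 m.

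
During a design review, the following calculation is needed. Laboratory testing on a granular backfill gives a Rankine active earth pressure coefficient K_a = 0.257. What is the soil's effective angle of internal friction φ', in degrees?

K_a = tan²(45° − φ/2) ⇒ 45° − φ/2 = arctan(√0.257) = 26.88°.
φ = 2(45° − 26.88°) = 36.23°.

36.2°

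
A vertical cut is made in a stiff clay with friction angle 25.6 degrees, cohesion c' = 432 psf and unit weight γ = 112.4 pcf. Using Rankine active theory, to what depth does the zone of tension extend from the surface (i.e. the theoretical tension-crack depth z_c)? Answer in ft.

12.2 ft

K_a = tan²(45° − 25.6°/2) = 0.3966; √K_a = 0.6297.
The active pressure is zero where K_a γ z = 2c√K_a, so z_c = 2c/(γ√K_a) = 2×432/(112.4×0.6297) = 12.21 ft.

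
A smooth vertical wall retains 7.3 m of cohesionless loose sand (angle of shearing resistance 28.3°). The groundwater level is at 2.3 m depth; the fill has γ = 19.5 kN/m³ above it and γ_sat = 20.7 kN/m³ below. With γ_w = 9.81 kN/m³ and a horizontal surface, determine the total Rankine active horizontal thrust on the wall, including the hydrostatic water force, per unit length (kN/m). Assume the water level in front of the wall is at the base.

K_a = tan²(45° − φ/2) = 0.3568.
γ' = 20.7 − 9.81 = 10.89 kN/m³. Depth below WT = 5.0 m.
σ'_h at WT = K_a γ d_w = 16.00 kPa; at base = 16.00 + K_a γ' × 5.0 = 35.43 kPa.
P₁ (0–2.3 m) = ½×16.00×2.3 = 18.40. P₂ (2.3–7.3 m) = ½(16.00+35.43)×5.0 = 128.6.
P_w = ½ γ_w h₂² = 0.5×9.81×5.0² = 122.6. Total = 18.40+128.6+122.6 = 269.6 kN/m.

270 kN/m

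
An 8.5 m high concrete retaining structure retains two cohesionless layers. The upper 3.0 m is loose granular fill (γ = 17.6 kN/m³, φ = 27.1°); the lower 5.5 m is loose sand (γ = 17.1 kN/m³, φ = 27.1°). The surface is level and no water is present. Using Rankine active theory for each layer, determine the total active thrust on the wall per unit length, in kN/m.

235 kN/m

K_a1 = tan²(45°−27.1°/2) = 0.3741; K_a2 = tan²(45°−27.1°/2) = 0.3741.
Layer 1: σ at base = K_a1 γ₁ h₁ = 19.75 kPa; P₁ = ½×19.75×3.0 = 29.63.
Layer 2: σ_v at top = γ₁h₁ = 52.80; σ_h top = K_a2×52.80 = 19.75; σ_h base = K_a2×(52.80+17.1×5.5) = 54.93.
P₂ = ½(19.75+54.93)×5.5 = 205.4. Total P_a = 29.63+205.4 = 235.0 kN/m.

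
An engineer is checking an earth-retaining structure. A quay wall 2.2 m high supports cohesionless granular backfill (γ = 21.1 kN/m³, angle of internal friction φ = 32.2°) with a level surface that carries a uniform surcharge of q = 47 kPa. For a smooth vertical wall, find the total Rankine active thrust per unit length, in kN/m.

K_a = tan²(45° − φ/2) = 0.3047.
Soil triangle: ½ K_a γ H² = 0.5×0.3047×21.1×2.2² = 15.56 kN/m.
Surcharge rectangle: K_a q H = 0.3047×47×2.2 = 31.51 kN/m.
Total = 15.56 + 31.51 = 47.07 kN/m.

47.1 kN/m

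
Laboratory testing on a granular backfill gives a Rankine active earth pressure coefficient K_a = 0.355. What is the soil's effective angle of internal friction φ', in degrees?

28.4°

K_a = tan²(45° − φ/2) ⇒ 45° − φ/2 = arctan(√0.355) = 30.79°.
φ = 2(45° − 30.79°) = 28.43°.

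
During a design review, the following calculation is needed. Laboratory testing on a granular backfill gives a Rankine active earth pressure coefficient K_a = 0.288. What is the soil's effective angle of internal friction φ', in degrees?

K_a = tan²(45° − φ/2) ⇒ 45° − φ/2 = arctan(√0.288) = 28.22°.
φ = 2(45° − 28.22°) = 33.56°.

33.6°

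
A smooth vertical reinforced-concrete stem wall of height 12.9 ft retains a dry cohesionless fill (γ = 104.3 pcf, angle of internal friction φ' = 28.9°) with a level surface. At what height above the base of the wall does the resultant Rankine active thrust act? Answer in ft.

4.30 ft

K_a = 0.3484.
The pressure distribution is triangular, so the resultant acts at H/3 above the base = 12.9/3 = 4.300 ft.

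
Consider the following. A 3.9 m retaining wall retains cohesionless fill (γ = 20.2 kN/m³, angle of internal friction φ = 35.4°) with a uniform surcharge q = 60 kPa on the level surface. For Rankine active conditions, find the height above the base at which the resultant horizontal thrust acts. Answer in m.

K_a = 0.2664.
Triangular part P₁ = ½K_aγH² = 40.92 at H/3 = 1.300 m; rectangular part P₂ = K_a q H = 62.34 at H/2 = 1.950 m.
ȳ = (P₁·1.300 + P₂·1.950)/(P₁+P₂) = 1.692 m.

1.69 m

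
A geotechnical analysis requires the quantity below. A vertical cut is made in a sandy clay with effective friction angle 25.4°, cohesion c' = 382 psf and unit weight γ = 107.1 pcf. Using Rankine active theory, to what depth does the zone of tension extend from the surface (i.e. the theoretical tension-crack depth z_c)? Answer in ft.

11.3 ft

K_a = tan²(45° − 25.4°/2) = 0.3996; √K_a = 0.6322.
The active pressure is zero where K_a γ z = 2c√K_a, so z_c = 2c/(γ√K_a) = 2×382/(107.1×0.6322) = 11.28 ft.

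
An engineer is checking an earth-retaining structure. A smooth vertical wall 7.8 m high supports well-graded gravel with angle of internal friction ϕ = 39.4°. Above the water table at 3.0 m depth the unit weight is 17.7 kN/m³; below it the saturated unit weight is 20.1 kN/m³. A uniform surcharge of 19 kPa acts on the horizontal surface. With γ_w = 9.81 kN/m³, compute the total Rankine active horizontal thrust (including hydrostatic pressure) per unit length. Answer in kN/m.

K_a = tan²(45° − φ/2) = 0.2234.
γ' = 20.1 − 9.81 = 10.29 kN/m³. h₂ = H − d_w = 4.8 m.
σ'_h: at surface K_a·q = 4.245; at WT K_a(q+γd_w) = 16.11; at base K_a(q+γd_w+γ'h₂) = 27.15 kPa.
P₁ = ½(4.245+16.11)×3.0 = 30.53; P₂ = ½(16.11+27.15)×4.8 = 103.8; P_w = ½γ_w h₂² = 113.0.
Total = 30.53+103.8+113.0 = 247.4 kN/m.

247 kN/m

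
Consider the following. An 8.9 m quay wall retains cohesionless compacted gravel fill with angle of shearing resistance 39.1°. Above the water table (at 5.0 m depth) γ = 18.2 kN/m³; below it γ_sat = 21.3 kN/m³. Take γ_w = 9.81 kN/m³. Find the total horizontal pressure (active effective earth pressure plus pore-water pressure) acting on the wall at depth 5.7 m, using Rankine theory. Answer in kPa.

K_a = (1 − sin φ)/(1 + sin φ) = 0.2265.
γ' = 21.3 − 9.81 = 11.49 kN/m³.
Effective vertical stress at 5.7 m: σ'_v = 18.2×5.0 + 11.49×0.700 = 99.04 kPa.
σ'_h = K_a σ'_v = 0.2265 × 99.04 = 22.43 kPa; u = γ_w × 0.700 = 6.867 kPa.
Total σ_h = 22.43 + 6.867 = 29.30 kPa.

29.3 kPa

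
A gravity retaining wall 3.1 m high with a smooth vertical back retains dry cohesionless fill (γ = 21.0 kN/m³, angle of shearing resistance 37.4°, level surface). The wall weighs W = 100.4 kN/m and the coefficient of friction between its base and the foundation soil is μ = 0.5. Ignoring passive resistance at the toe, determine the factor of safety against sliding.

2.04

K_a = tan²(45° − 37.4°/2) = 0.2443.
P_a = ½K_aγH² = 0.5×0.2443×21.0×3.1² = 24.65 kN/m, acting at H/3 = 1.033 m above the base.
FS_sliding = μW / P_a = 0.5×100.4 / 24.65 = 2.037.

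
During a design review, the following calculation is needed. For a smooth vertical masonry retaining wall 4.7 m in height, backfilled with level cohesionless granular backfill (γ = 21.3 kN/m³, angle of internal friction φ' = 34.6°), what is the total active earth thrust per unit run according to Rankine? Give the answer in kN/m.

K_a = tan²(45° − φ/2) = 0.2756.
P_a = ½ K_a γ H² = 0.5 × 0.2756 × 21.3 × 4.7² = 64.85 kN/m.

64.8 kN/m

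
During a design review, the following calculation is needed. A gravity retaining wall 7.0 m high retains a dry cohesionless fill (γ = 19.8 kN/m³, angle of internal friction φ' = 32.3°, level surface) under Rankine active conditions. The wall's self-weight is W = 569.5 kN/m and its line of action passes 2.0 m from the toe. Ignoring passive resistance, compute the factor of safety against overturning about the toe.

3.32

K_a = tan²(45° − 32.3°/2) = 0.3035.
P_a = ½K_aγH² = 0.5×0.3035×19.8×7.0² = 147.2 kN/m, acting at H/3 = 2.333 m above the base.
Overturning moment M_o = P_a × H/3 = 147.2 × 2.333 = 343.5.
Resisting moment M_r = W × 2.0 = 569.5 × 2.0 = 1139.
FS_overturning = M_r/M_o = 1139/343.5 = 3.316.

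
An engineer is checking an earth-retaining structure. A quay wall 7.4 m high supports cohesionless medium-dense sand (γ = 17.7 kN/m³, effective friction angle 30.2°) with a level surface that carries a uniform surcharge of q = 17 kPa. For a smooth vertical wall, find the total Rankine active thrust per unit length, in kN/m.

K_a = tan²(45° − φ/2) = 0.3307.
Soil triangle: ½ K_a γ H² = 0.5×0.3307×17.7×7.4² = 160.2 kN/m.
Surcharge rectangle: K_a q H = 0.3307×17×7.4 = 41.60 kN/m.
Total = 160.2 + 41.60 = 201.8 kN/m.

202 kN/m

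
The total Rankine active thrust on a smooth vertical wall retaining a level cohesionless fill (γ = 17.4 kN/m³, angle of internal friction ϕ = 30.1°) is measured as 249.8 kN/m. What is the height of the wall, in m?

K_a = 0.3320. P_a = ½ K_a γ H² ⇒ H = √(2P_a/(K_a γ)).
H = √(2×249.8/(0.3320×17.4)) = 9.300 m.

9.30 m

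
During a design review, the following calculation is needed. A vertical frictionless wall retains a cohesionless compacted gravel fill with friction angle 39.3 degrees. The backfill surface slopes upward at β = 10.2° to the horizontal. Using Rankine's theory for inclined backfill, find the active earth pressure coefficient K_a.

K_a = cos β · (cos β − √(cos²β − cos²φ)) / (cos β + √(cos²β − cos²φ)).
cos β = 0.9842, cos φ = 0.7738, √(cos²β − cos²φ) = 0.6081.
K_a = 0.9842 × (0.9842 − 0.6081)/(0.9842 + 0.6081) = 0.2324.

0.232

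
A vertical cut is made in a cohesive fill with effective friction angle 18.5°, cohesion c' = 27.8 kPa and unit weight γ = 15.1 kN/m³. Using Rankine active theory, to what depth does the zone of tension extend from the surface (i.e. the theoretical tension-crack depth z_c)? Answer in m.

K_a = tan²(45° − 18.5°/2) = 0.5183; √K_a = 0.7199.
The active pressure is zero where K_a γ z = 2c√K_a, so z_c = 2c/(γ√K_a) = 2×27.8/(15.1×0.7199) = 5.115 m.

5.11 m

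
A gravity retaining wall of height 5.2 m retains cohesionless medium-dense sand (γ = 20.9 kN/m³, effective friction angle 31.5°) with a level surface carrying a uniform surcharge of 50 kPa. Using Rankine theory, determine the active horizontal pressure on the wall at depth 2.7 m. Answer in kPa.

K_a = (1 − sin φ)/(1 + sin φ) = 0.3136.
σ_v = γz + q = 20.9 × 2.7 + 50 = 106.4 kPa.
σ_h = K_a σ_v = 0.3136 × 106.4 = 33.38 kPa.

33.4 kPa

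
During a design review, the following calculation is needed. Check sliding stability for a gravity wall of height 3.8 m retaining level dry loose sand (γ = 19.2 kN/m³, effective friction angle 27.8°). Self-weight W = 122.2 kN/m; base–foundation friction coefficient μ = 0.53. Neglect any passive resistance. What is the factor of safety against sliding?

1.28

K_a = tan²(45° − 27.8°/2) = 0.3639.
P_a = ½K_aγH² = 0.5×0.3639×19.2×3.8² = 50.44 kN/m, acting at H/3 = 1.267 m above the base.
FS_sliding = μW / P_a = 0.53×122.2 / 50.44 = 1.284.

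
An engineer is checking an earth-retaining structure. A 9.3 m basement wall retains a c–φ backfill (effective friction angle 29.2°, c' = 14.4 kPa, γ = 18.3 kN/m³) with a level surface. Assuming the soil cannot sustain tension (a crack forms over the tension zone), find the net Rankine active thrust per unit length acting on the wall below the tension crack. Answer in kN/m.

138 kN/m

K_a = 0.3442; √K_a = 0.5867.
Tension-crack depth z_c = 2c/(γ√K_a) = 2×14.4/(18.3×0.5867) = 2.682 m.
σ_a at base = K_a γ H − 2c√K_a = 0.3442×18.3×9.3 − 2×14.4×0.5867 = 41.68 kPa.
P_a = ½ × 41.68 × (H − z_c) = 0.5×41.68×6.618 = 137.9 kN/m.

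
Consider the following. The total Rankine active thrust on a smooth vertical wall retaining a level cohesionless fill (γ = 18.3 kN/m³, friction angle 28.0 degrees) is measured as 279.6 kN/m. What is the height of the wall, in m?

K_a = 0.3610. P_a = ½ K_a γ H² ⇒ H = √(2P_a/(K_a γ)).
H = √(2×279.6/(0.3610×18.3)) = 9.200 m.

9.20 m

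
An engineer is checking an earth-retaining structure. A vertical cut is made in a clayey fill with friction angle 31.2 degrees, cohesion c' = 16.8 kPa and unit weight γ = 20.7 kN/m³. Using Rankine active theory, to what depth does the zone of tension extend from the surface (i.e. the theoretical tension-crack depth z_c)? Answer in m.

2.88 m

K_a = tan²(45° − 31.2°/2) = 0.3175; √K_a = 0.5635.
The active pressure is zero where K_a γ z = 2c√K_a, so z_c = 2c/(γ√K_a) = 2×16.8/(20.7×0.5635) = 2.881 m.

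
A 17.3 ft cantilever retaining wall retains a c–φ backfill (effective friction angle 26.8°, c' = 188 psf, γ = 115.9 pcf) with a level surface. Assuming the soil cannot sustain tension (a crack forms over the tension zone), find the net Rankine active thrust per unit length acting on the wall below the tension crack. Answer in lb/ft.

3170 lb/ft

K_a = 0.3785; √K_a = 0.6152.
Tension-crack depth z_c = 2c/(γ√K_a) = 2×188/(115.9×0.6152) = 5.273 ft.
σ_a at base = K_a γ H − 2c√K_a = 0.3785×115.9×17.3 − 2×188×0.6152 = 527.6 psf.
P_a = ½ × 527.6 × (H − z_c) = 0.5×527.6×12.03 = 3172 lb/ft.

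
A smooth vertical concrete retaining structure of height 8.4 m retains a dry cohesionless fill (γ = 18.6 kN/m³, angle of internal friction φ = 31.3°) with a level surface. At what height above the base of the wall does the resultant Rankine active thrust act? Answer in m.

K_a = 0.3162.
The pressure distribution is triangular, so the resultant acts at H/3 above the base = 8.4/3 = 2.800 m.

2.80 m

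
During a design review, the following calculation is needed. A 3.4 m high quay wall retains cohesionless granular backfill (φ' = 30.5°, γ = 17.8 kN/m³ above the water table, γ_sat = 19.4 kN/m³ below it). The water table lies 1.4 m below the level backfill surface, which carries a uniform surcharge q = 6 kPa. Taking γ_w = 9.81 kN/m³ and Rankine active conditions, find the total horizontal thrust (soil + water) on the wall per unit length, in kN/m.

54.5 kN/m

K_a = tan²(45° − φ/2) = 0.3267.
γ' = 19.4 − 9.81 = 9.590 kN/m³. h₂ = H − d_w = 2.0 m.
σ'_h: at surface K_a·q = 1.960; at WT K_a(q+γd_w) = 10.10; at base K_a(q+γd_w+γ'h₂) = 16.37 kPa.
P₁ = ½(1.960+10.10)×1.4 = 8.442; P₂ = ½(10.10+16.37)×2.0 = 26.47; P_w = ½γ_w h₂² = 19.62.
Total = 8.442+26.47+19.62 = 54.53 kN/m.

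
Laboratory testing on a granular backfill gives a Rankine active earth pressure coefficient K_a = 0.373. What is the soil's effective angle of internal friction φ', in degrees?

27.2°

K_a = tan²(45° − φ/2) ⇒ 45° − φ/2 = arctan(√0.373) = 31.41°.
φ = 2(45° − 31.41°) = 27.17°.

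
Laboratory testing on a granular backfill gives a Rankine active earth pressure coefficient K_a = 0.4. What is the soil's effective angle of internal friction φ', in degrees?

25.4°

K_a = tan²(45° − φ/2) ⇒ 45° − φ/2 = arctan(√0.4) = 32.31°.
φ = 2(45° − 32.31°) = 25.38°.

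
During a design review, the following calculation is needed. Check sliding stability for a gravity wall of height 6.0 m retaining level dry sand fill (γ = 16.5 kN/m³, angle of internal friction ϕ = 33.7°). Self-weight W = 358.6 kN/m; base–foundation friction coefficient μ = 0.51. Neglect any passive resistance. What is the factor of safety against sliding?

K_a = tan²(45° − 33.7°/2) = 0.2863.
P_a = ½K_aγH² = 0.5×0.2863×16.5×6.0² = 85.03 kN/m, acting at H/3 = 2.000 m above the base.
FS_sliding = μW / P_a = 0.51×358.6 / 85.03 = 2.151.

2.15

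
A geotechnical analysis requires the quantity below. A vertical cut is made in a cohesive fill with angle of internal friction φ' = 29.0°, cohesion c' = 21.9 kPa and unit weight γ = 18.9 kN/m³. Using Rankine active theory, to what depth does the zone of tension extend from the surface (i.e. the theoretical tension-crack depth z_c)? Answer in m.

K_a = tan²(45° − 29.0°/2) = 0.3470; √K_a = 0.5890.
The active pressure is zero where K_a γ z = 2c√K_a, so z_c = 2c/(γ√K_a) = 2×21.9/(18.9×0.5890) = 3.934 m.

3.93 m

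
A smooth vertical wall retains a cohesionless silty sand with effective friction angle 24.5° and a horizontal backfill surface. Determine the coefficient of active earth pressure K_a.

K_a = tan²(45° − φ/2) = tan²(32.75°) = 0.4137.

0.414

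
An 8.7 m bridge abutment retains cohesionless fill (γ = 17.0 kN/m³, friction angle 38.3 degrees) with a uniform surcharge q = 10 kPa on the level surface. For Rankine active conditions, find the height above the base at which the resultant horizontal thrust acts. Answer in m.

3.07 m

K_a = 0.2347.
Triangular part P₁ = ½K_aγH² = 151.0 at H/3 = 2.900 m; rectangular part P₂ = K_a q H = 20.42 at H/2 = 4.350 m.
ȳ = (P₁·2.900 + P₂·4.350)/(P₁+P₂) = 3.073 m.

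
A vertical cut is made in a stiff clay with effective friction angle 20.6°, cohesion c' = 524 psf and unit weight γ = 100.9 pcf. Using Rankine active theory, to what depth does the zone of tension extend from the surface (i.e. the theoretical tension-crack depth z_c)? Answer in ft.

15.0 ft

K_a = tan²(45° − 20.6°/2) = 0.4795; √K_a = 0.6924.
The active pressure is zero where K_a γ z = 2c√K_a, so z_c = 2c/(γ√K_a) = 2×524/(100.9×0.6924) = 15.00 ft.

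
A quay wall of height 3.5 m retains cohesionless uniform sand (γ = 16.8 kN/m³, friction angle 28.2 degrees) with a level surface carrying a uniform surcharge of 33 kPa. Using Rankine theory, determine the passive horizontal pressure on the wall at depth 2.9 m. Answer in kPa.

228 kPa

K_p = (1 + sin φ)/(1 − sin φ) = 2.792.
σ_v = γz + q = 16.8 × 2.9 + 33 = 81.72 kPa.
σ_h = K_p σ_v = 2.792 × 81.72 = 228.1 kPa.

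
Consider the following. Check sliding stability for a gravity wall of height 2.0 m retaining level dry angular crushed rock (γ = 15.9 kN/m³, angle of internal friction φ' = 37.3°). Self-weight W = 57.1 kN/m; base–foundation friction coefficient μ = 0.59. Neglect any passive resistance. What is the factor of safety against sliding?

4.32

K_a = tan²(45° − 37.3°/2) = 0.2453.
P_a = ½K_aγH² = 0.5×0.2453×15.9×2.0² = 7.802 kN/m, acting at H/3 = 0.6667 m above the base.
FS_sliding = μW / P_a = 0.59×57.1 / 7.802 = 4.318.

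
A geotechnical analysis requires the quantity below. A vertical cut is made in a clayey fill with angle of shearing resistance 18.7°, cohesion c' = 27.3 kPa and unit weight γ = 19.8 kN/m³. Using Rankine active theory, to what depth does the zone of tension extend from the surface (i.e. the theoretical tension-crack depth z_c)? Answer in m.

K_a = tan²(45° − 18.7°/2) = 0.5144; √K_a = 0.7173.
The active pressure is zero where K_a γ z = 2c√K_a, so z_c = 2c/(γ√K_a) = 2×27.3/(19.8×0.7173) = 3.845 m.

3.84 m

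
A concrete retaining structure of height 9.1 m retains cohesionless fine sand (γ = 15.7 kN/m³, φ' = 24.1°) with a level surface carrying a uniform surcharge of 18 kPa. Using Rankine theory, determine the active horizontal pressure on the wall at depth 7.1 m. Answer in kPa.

54.4 kPa

K_a = (1 − sin φ)/(1 + sin φ) = 0.4201.
σ_v = γz + q = 15.7 × 7.1 + 18 = 129.5 kPa.
σ_h = K_a σ_v = 0.4201 × 129.5 = 54.39 kPa.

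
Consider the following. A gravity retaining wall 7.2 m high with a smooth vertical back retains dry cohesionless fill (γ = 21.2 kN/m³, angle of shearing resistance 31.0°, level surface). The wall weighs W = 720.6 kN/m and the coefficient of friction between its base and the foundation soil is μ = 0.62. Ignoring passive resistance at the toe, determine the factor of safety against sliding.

K_a = tan²(45° − 31.0°/2) = 0.3201.
P_a = ½K_aγH² = 0.5×0.3201×21.2×7.2² = 175.9 kN/m, acting at H/3 = 2.400 m above the base.
FS_sliding = μW / P_a = 0.62×720.6 / 175.9 = 2.540.

2.54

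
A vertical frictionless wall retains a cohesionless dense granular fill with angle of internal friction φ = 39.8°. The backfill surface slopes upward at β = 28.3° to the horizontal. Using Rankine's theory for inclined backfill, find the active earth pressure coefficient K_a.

0.303

K_a = cos β · (cos β − √(cos²β − cos²φ)) / (cos β + √(cos²β − cos²φ)).
cos β = 0.8805, cos φ = 0.7683, √(cos²β − cos²φ) = 0.4301.
K_a = 0.8805 × (0.8805 − 0.4301)/(0.8805 + 0.4301) = 0.3026.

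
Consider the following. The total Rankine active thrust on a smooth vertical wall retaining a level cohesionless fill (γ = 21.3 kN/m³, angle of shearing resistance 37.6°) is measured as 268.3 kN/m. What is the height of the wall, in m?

10.2 m

K_a = 0.2421. P_a = ½ K_a γ H² ⇒ H = √(2P_a/(K_a γ)).
H = √(2×268.3/(0.2421×21.3)) = 10.20 m.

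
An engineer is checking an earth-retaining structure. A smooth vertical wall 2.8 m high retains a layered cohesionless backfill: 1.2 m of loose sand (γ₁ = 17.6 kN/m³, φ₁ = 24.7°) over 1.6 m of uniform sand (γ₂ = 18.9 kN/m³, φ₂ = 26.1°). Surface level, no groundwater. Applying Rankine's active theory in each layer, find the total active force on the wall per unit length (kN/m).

K_a1 = tan²(45°−24.7°/2) = 0.4106; K_a2 = tan²(45°−26.1°/2) = 0.3889.
Layer 1: σ at base = K_a1 γ₁ h₁ = 8.671 kPa; P₁ = ½×8.671×1.2 = 5.203.
Layer 2: σ_v at top = γ₁h₁ = 21.12; σ_h top = K_a2×21.12 = 8.215; σ_h base = K_a2×(21.12+18.9×1.6) = 19.98.
P₂ = ½(8.215+19.98)×1.6 = 22.55. Total P_a = 5.203+22.55 = 27.76 kN/m.

27.8 kN/m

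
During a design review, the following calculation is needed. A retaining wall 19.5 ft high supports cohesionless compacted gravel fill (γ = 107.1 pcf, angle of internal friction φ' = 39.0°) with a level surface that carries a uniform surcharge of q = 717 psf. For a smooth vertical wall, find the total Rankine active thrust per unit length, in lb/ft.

7810 lb/ft

K_a = tan²(45° − φ/2) = 0.2275.
Soil triangle: ½ K_a γ H² = 0.5×0.2275×107.1×19.5² = 4633 lb/ft.
Surcharge rectangle: K_a q H = 0.2275×717×19.5 = 3181 lb/ft.
Total = 4633 + 3181 = 7813 lb/ft.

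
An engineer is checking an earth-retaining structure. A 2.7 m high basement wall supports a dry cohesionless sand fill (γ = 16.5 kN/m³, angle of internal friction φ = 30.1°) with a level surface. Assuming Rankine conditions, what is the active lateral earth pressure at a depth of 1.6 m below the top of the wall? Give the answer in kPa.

K_a = (1 − sin φ)/(1 + sin φ) = 0.3320.
σ_h = K_a γ z = 0.3320 × 16.5 × 1.6 = 8.765 kPa.

8.76 kPa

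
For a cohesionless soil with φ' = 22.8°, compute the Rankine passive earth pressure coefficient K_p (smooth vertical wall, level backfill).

2.27

K_p = (1 + sin φ)/(1 − sin φ) = tan²(45° + 22.8°/2) = 2.265.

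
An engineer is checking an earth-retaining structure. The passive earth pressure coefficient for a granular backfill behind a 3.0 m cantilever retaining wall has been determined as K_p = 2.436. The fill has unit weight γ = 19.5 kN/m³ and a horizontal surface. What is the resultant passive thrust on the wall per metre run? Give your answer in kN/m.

214 kN/m

P = ½ K_p γ H² = 0.5 × 2.436 × 19.5 × 3.0² = 213.8 kN/m.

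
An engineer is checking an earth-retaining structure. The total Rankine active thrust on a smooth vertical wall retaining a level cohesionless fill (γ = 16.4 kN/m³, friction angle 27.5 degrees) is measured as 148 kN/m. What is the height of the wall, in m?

K_a = 0.3682. P_a = ½ K_a γ H² ⇒ H = √(2P_a/(K_a γ)).
H = √(2×148/(0.3682×16.4)) = 7.001 m.

7.00 m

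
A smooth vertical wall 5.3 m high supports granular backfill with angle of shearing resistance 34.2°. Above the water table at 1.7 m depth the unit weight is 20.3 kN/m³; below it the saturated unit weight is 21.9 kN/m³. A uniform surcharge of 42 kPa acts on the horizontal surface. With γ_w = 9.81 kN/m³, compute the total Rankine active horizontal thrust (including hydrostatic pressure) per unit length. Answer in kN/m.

K_a = tan²(45° − φ/2) = 0.2803.
γ' = 21.9 − 9.81 = 12.09 kN/m³. h₂ = H − d_w = 3.6 m.
σ'_h: at surface K_a·q = 11.77; at WT K_a(q+γd_w) = 21.45; at base K_a(q+γd_w+γ'h₂) = 33.65 kPa.
P₁ = ½(11.77+21.45)×1.7 = 28.24; P₂ = ½(21.45+33.65)×3.6 = 99.18; P_w = ½γ_w h₂² = 63.57.
Total = 28.24+99.18+63.57 = 191.0 kN/m.

191 kN/m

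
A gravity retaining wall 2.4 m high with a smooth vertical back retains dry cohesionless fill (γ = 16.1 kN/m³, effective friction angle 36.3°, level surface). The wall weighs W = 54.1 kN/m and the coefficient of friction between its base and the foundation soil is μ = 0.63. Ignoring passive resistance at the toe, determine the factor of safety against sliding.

K_a = tan²(45° − 36.3°/2) = 0.2563.
P_a = ½K_aγH² = 0.5×0.2563×16.1×2.4² = 11.88 kN/m, acting at H/3 = 0.8000 m above the base.
FS_sliding = μW / P_a = 0.63×54.1 / 11.88 = 2.868.

2.87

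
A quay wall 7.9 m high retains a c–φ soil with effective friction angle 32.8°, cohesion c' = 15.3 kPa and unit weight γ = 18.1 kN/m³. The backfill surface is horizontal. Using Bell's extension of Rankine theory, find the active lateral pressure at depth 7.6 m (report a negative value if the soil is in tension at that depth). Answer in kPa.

24.2 kPa

K_a = (1 − sin φ)/(1 + sin φ) = 0.2973.
σ_a = K_a γ z − 2c√K_a = 0.2973×18.1×7.6 − 2×15.3×0.5452 = 24.21 kPa.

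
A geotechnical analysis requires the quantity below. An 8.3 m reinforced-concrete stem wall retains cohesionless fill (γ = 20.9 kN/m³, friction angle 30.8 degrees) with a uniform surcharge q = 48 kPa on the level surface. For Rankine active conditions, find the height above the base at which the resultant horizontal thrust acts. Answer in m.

K_a = 0.3227.
Triangular part P₁ = ½K_aγH² = 232.3 at H/3 = 2.767 m; rectangular part P₂ = K_a q H = 128.6 at H/2 = 4.150 m.
ȳ = (P₁·2.767 + P₂·4.150)/(P₁+P₂) = 3.259 m.

3.26 m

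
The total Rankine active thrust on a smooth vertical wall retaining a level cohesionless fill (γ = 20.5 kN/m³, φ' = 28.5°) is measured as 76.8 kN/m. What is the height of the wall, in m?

K_a = 0.3540. P_a = ½ K_a γ H² ⇒ H = √(2P_a/(K_a γ)).
H = √(2×76.8/(0.3540×20.5)) = 4.601 m.

4.60 m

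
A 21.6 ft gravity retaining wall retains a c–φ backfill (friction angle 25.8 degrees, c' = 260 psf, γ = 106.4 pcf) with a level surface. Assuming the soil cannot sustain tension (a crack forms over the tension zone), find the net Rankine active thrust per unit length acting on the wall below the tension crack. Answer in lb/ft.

K_a = 0.3935; √K_a = 0.6273.
Tension-crack depth z_c = 2c/(γ√K_a) = 2×260/(106.4×0.6273) = 7.791 ft.
σ_a at base = K_a γ H − 2c√K_a = 0.3935×106.4×21.6 − 2×260×0.6273 = 578.2 psf.
P_a = ½ × 578.2 × (H − z_c) = 0.5×578.2×13.81 = 3992 lb/ft.

3990 lb/ft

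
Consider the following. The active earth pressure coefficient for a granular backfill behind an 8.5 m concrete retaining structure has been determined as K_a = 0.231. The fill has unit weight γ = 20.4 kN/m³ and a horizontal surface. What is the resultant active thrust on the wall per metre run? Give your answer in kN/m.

170 kN/m

P = ½ K_a γ H² = 0.5 × 0.231 × 20.4 × 8.5² = 170.2 kN/m.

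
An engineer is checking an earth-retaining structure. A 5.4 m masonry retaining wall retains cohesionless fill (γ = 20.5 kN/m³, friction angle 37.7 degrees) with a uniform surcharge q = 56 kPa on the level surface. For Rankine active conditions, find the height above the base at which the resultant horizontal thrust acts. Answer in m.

2.25 m

K_a = 0.2411.
Triangular part P₁ = ½K_aγH² = 72.05 at H/3 = 1.800 m; rectangular part P₂ = K_a q H = 72.90 at H/2 = 2.700 m.
ȳ = (P₁·1.800 + P₂·2.700)/(P₁+P₂) = 2.253 m.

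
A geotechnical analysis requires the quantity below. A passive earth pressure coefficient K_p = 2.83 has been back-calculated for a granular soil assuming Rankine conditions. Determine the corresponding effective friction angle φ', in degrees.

K_p = (1+sin φ)/(1−sin φ) ⇒ sin φ = (K_p − 1)/(K_p + 1) = 0.4778.
φ = arcsin(0.4778) = 28.54°.

28.5°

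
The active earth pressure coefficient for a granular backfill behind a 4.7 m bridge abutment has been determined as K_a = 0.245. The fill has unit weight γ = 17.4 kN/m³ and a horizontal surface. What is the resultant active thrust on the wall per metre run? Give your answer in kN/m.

47.1 kN/m

P = ½ K_a γ H² = 0.5 × 0.245 × 17.4 × 4.7² = 47.08 kN/m.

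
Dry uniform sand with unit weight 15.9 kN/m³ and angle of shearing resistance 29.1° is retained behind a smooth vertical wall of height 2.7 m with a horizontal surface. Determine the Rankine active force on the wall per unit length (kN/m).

K_a = tan²(45° − φ/2) = 0.3456.
P_a = ½ K_a γ H² = 0.5 × 0.3456 × 15.9 × 2.7² = 20.03 kN/m.

20.0 kN/m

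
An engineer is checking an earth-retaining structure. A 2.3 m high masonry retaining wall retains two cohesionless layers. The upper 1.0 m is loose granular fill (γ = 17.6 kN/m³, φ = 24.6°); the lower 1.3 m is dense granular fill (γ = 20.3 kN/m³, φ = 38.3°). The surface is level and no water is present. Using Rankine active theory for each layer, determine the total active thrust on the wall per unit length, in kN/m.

13.0 kN/m

K_a1 = tan²(45°−24.6°/2) = 0.4121; K_a2 = tan²(45°−38.3°/2) = 0.2347.
Layer 1: σ at base = K_a1 γ₁ h₁ = 7.254 kPa; P₁ = ½×7.254×1.0 = 3.627.
Layer 2: σ_v at top = γ₁h₁ = 17.60; σ_h top = K_a2×17.60 = 4.131; σ_h base = K_a2×(17.60+20.3×1.3) = 10.33.
P₂ = ½(4.131+10.33)×1.3 = 9.397. Total P_a = 3.627+9.397 = 13.02 kN/m.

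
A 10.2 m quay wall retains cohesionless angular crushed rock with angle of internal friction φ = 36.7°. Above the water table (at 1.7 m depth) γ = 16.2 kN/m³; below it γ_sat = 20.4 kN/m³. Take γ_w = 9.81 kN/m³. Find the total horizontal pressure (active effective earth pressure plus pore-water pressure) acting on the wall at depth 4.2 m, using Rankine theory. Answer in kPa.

K_a = (1 − sin φ)/(1 + sin φ) = 0.2519.
γ' = 20.4 − 9.81 = 10.59 kN/m³.
Effective vertical stress at 4.2 m: σ'_v = 16.2×1.7 + 10.59×2.50 = 54.01 kPa.
σ'_h = K_a σ'_v = 0.2519 × 54.01 = 13.60 kPa; u = γ_w × 2.50 = 24.53 kPa.
Total σ_h = 13.60 + 24.53 = 38.13 kPa.

38.1 kPa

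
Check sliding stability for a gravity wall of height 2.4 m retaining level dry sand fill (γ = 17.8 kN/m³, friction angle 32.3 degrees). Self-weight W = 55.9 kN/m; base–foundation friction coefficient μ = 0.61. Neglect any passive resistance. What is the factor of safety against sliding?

2.19

K_a = tan²(45° − 32.3°/2) = 0.3035.
P_a = ½K_aγH² = 0.5×0.3035×17.8×2.4² = 15.56 kN/m, acting at H/3 = 0.8000 m above the base.
FS_sliding = μW / P_a = 0.61×55.9 / 15.56 = 2.192.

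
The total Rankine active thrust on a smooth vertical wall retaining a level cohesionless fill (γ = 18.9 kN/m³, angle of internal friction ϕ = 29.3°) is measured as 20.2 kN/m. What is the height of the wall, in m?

K_a = 0.3428. P_a = ½ K_a γ H² ⇒ H = √(2P_a/(K_a γ)).
H = √(2×20.2/(0.3428×18.9)) = 2.497 m.

2.50 m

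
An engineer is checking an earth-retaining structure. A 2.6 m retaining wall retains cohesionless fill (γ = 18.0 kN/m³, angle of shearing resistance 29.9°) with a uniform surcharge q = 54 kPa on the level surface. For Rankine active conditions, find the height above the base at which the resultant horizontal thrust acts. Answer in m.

K_a = 0.3347.
Triangular part P₁ = ½K_aγH² = 20.36 at H/3 = 0.8667 m; rectangular part P₂ = K_a q H = 46.99 at H/2 = 1.300 m.
ȳ = (P₁·0.8667 + P₂·1.300)/(P₁+P₂) = 1.169 m.

1.17 m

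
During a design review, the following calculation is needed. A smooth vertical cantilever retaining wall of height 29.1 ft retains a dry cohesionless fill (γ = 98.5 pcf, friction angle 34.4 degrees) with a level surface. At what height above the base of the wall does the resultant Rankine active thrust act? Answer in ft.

9.70 ft

K_a = 0.2780.
The pressure distribution is triangular, so the resultant acts at H/3 above the base = 29.1/3 = 9.700 ft.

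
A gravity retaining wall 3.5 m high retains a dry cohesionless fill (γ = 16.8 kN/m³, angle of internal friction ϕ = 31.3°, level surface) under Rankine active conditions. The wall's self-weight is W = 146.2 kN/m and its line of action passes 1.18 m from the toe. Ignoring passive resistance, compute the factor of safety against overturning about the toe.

K_a = tan²(45° − 31.3°/2) = 0.3162.
P_a = ½K_aγH² = 0.5×0.3162×16.8×3.5² = 32.54 kN/m, acting at H/3 = 1.167 m above the base.
Overturning moment M_o = P_a × H/3 = 32.54 × 1.167 = 37.96.
Resisting moment M_r = W × 1.18 = 146.2 × 1.18 = 172.5.
FS_overturning = M_r/M_o = 172.5/37.96 = 4.545.

4.54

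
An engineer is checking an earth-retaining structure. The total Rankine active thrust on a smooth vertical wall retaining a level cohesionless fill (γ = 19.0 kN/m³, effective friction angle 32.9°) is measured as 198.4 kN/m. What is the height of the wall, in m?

K_a = 0.2960. P_a = ½ K_a γ H² ⇒ H = √(2P_a/(K_a γ)).
H = √(2×198.4/(0.2960×19.0)) = 8.399 m.

8.40 m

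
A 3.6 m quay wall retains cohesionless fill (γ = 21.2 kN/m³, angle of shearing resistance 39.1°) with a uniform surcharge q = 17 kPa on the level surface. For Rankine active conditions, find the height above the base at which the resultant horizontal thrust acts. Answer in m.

K_a = 0.2265.
Triangular part P₁ = ½K_aγH² = 31.11 at H/3 = 1.200 m; rectangular part P₂ = K_a q H = 13.86 at H/2 = 1.800 m.
ȳ = (P₁·1.200 + P₂·1.800)/(P₁+P₂) = 1.385 m.

1.38 m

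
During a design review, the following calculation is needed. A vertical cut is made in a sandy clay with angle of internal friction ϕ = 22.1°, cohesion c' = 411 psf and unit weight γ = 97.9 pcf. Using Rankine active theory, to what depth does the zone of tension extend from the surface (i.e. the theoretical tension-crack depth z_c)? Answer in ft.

12.5 ft

K_a = tan²(45° − 22.1°/2) = 0.4533; √K_a = 0.6732.
The active pressure is zero where K_a γ z = 2c√K_a, so z_c = 2c/(γ√K_a) = 2×411/(97.9×0.6732) = 12.47 ft.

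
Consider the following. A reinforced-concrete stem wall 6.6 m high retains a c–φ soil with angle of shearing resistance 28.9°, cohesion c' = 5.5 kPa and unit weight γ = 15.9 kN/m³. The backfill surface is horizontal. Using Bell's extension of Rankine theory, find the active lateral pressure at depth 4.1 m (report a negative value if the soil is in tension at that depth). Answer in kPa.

K_a = (1 − sin φ)/(1 + sin φ) = 0.3484.
σ_a = K_a γ z − 2c√K_a = 0.3484×15.9×4.1 − 2×5.5×0.5902 = 16.22 kPa.

16.2 kPa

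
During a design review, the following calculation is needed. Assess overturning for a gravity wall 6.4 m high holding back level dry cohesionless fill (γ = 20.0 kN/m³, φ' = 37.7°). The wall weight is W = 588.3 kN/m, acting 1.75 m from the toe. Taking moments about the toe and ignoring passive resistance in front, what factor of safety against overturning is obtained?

4.89

K_a = tan²(45° − 37.7°/2) = 0.2411.
P_a = ½K_aγH² = 0.5×0.2411×20.0×6.4² = 98.74 kN/m, acting at H/3 = 2.133 m above the base.
Overturning moment M_o = P_a × H/3 = 98.74 × 2.133 = 210.6.
Resisting moment M_r = W × 1.75 = 588.3 × 1.75 = 1030.
FS_overturning = M_r/M_o = 1030/210.6 = 4.888.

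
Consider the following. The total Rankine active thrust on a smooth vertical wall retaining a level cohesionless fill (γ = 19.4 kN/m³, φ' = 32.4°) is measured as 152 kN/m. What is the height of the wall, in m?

K_a = 0.3022. P_a = ½ K_a γ H² ⇒ H = √(2P_a/(K_a γ)).
H = √(2×152/(0.3022×19.4)) = 7.201 m.

7.20 m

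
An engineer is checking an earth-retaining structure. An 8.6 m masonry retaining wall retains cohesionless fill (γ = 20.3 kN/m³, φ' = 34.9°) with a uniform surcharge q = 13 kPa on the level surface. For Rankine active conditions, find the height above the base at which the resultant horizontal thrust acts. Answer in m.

3.05 m

K_a = 0.2721.
Triangular part P₁ = ½K_aγH² = 204.3 at H/3 = 2.867 m; rectangular part P₂ = K_a q H = 30.43 at H/2 = 4.300 m.
ȳ = (P₁·2.867 + P₂·4.300)/(P₁+P₂) = 3.052 m.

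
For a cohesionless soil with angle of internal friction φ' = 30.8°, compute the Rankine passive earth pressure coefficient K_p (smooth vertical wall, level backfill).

3.10

K_p = (1 + sin φ)/(1 − sin φ) = tan²(45° + 30.8°/2) = 3.099.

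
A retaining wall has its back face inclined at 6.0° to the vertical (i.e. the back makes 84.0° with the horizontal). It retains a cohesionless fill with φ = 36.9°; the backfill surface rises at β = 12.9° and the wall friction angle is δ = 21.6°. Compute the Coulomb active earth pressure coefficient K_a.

K_a = sin²(α+φ) / [sin²α · sin(α−δ) · (1 + √{sin(φ+δ)sin(φ−β) / (sin(α−δ)sin(α+β))})²].
With α = 84.0°, φ = 36.9°, δ = 21.6°, β = 12.9°: K_a = 0.3170.

0.317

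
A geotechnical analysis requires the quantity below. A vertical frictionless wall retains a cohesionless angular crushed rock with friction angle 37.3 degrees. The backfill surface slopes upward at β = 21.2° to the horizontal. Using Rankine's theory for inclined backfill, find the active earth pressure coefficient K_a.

K_a = cos β · (cos β − √(cos²β − cos²φ)) / (cos β + √(cos²β − cos²φ)).
cos β = 0.9323, cos φ = 0.7955, √(cos²β − cos²φ) = 0.4863.
K_a = 0.9323 × (0.9323 − 0.4863)/(0.9323 + 0.4863) = 0.2932.

0.293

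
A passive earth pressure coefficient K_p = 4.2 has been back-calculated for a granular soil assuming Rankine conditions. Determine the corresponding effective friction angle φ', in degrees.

K_p = (1+sin φ)/(1−sin φ) ⇒ sin φ = (K_p − 1)/(K_p + 1) = 0.6154.
φ = arcsin(0.6154) = 37.98°.

38.0°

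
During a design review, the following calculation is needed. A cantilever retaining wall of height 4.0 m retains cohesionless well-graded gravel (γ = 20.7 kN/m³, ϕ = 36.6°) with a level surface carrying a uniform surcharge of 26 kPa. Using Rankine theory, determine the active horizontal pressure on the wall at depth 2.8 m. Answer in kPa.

21.2 kPa

K_a = (1 − sin φ)/(1 + sin φ) = 0.2530.
σ_v = γz + q = 20.7 × 2.8 + 26 = 83.96 kPa.
σ_h = K_a σ_v = 0.2530 × 83.96 = 21.24 kPa.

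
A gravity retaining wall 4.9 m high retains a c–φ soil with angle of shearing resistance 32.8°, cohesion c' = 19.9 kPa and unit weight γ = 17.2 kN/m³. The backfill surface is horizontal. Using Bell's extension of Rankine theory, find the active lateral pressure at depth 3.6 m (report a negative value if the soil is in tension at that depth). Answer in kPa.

-3.29 kPa

K_a = (1 − sin φ)/(1 + sin φ) = 0.2973.
σ_a = K_a γ z − 2c√K_a = 0.2973×17.2×3.6 − 2×19.9×0.5452 = -3.293 kPa.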